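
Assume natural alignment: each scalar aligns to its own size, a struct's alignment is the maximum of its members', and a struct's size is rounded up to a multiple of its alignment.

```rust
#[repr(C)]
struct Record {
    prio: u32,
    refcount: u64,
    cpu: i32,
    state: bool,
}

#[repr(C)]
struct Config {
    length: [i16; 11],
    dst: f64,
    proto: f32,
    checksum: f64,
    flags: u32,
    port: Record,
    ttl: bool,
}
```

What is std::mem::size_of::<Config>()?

Record: @0: prio [4B, align 4] → 4; +4 pad (align 8); @8: refcount [8B, align 8] → 16; @16: cpu [4B, align 4] → 20; @20: state [1B, align 1] → 21; +3 tail pad (align 8); size 24, align 8
@0: length [22B, align 2] → 22
+2 pad (align 8)
@24: dst [8B, align 8] → 32
@32: proto [4B, align 4] → 36
+4 pad (align 8)
@40: checksum [8B, align 8] → 48
@48: flags [4B, align 4] → 52
+4 pad (align 8)
@56: port [24B, align 8] → 80
@80: ttl [1B, align 1] → 81
+7 tail pad (align 8)
size 88, align 8

88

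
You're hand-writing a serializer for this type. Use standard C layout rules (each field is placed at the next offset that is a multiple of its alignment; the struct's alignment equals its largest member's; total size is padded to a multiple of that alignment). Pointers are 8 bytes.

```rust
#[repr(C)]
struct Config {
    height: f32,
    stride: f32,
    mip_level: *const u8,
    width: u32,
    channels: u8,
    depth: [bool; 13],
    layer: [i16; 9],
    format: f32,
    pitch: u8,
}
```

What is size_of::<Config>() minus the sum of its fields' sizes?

@0: height [4B, align 4] → 4
@4: stride [4B, align 4] → 8
@8: mip_level [8B, align 8] → 16
@16: width [4B, align 4] → 20
@20: channels [1B, align 1] → 21
@21: depth [13B, align 1] → 34
@34: layer [18B, align 2] → 52
@52: format [4B, align 4] → 56
@56: pitch [1B, align 1] → 57
+7 tail pad (align 8)
size 64, align 8
data bytes 57, size 64 → padding 7

7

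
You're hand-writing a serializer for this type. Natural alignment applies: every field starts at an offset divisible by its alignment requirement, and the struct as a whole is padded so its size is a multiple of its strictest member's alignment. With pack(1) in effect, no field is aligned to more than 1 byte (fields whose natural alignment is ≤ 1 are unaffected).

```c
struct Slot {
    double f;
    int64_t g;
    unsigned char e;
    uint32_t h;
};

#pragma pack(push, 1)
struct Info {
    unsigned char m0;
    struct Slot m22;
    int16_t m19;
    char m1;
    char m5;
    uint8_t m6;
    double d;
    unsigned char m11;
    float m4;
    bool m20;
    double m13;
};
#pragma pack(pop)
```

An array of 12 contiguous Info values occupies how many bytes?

Slot: 0..8  f  (8B, 8-aligned); 8..16  g  (8B, 8-aligned); 16..17  e  (1B, 1-aligned); 17..20  -- padding (3B); 20..24  h  (4B, 4-aligned); sizeof = 24, alignof = 8
0..1  m0  (1B, 1-aligned)
1..25  m22  (24B, 1-aligned)
25..27  m19  (2B, 1-aligned)
27..28  m1  (1B, 1-aligned)
28..29  m5  (1B, 1-aligned)
29..30  m6  (1B, 1-aligned)
30..38  d  (8B, 1-aligned)
38..39  m11  (1B, 1-aligned)
39..43  m4  (4B, 1-aligned)
43..44  m20  (1B, 1-aligned)
44..52  m13  (8B, 1-aligned)
sizeof = 52, alignof = 1
array of 12: 12 × 52 = 624

624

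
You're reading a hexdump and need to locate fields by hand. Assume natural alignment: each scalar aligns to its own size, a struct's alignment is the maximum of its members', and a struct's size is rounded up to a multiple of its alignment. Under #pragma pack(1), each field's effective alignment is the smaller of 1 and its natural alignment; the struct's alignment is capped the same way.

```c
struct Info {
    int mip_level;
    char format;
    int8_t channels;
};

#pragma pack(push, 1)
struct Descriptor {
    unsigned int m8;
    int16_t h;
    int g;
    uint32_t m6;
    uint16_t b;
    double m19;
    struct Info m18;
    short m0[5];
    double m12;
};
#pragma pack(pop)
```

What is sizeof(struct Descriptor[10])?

500

Info: @0: mip_level [4B, align 4] → 4; @4: format [1B, align 1] → 5; @5: channels [1B, align 1] → 6; +2 tail pad (align 4); size 8, align 4
@0: m8 [4B, align 1] → 4
@4: h [2B, align 1] → 6
@6: g [4B, align 1] → 10
@10: m6 [4B, align 1] → 14
@14: b [2B, align 1] → 16
@16: m19 [8B, align 1] → 24
@24: m18 [8B, align 1] → 32
@32: m0 [10B, align 1] → 42
@42: m12 [8B, align 1] → 50
size 50, align 1
array of 10: 10 × 50 = 500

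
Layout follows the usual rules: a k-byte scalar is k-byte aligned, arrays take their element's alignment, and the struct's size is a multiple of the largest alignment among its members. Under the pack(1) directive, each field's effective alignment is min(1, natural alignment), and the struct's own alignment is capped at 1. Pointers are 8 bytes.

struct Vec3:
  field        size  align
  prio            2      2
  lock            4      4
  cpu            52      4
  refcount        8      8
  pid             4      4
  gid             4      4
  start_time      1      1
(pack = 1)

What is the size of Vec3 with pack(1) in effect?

75

@0: prio [2B, align 1] → 2
@2: lock [4B, align 1] → 6
@6: cpu [52B, align 1] → 58
@58: refcount [8B, align 1] → 66
@66: pid [4B, align 1] → 70
@70: gid [4B, align 1] → 74
@74: start_time [1B, align 1] → 75
size 75, align 1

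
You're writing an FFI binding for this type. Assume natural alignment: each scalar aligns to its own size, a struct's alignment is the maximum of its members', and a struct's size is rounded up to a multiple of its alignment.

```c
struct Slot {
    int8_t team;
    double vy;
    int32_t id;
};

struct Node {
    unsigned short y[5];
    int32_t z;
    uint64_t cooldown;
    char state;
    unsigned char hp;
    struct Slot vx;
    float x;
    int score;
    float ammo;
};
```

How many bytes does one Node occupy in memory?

Slot: 0..1  team  (1B, 1-aligned); 1..8  -- padding (7B); 8..16  vy  (8B, 8-aligned); 16..20  id  (4B, 4-aligned); 20..24  -- tail padding (4B); sizeof = 24, alignof = 8
0..10  y  (10B, 2-aligned)
10..12  -- padding (2B)
12..16  z  (4B, 4-aligned)
16..24  cooldown  (8B, 8-aligned)
24..25  state  (1B, 1-aligned)
25..26  hp  (1B, 1-aligned)
26..32  -- padding (6B)
32..56  vx  (24B, 8-aligned)
56..60  x  (4B, 4-aligned)
60..64  score  (4B, 4-aligned)
64..68  ammo  (4B, 4-aligned)
68..72  -- tail padding (4B)
sizeof = 72, alignof = 8

72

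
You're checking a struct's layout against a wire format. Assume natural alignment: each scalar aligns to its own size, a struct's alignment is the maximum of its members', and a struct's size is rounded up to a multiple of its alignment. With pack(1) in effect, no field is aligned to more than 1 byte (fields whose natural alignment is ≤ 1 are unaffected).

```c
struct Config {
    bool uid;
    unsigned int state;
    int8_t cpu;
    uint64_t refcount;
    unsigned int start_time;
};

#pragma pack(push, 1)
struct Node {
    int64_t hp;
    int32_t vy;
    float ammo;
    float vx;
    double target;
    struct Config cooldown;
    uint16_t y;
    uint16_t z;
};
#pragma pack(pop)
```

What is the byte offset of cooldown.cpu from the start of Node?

36

Config: 0..1  uid  (1B, 1-aligned); 1..4  -- padding (3B); 4..8  state  (4B, 4-aligned); 8..9  cpu  (1B, 1-aligned); 9..16  -- padding (7B); 16..24  refcount  (8B, 8-aligned); 24..28  start_time  (4B, 4-aligned); 28..32  -- tail padding (4B); sizeof = 32, alignof = 8
0..8  hp  (8B, 1-aligned)
8..12  vy  (4B, 1-aligned)
12..16  ammo  (4B, 1-aligned)
16..20  vx  (4B, 1-aligned)
20..28  target  (8B, 1-aligned)
28..60  cooldown  (32B, 1-aligned)
within Config: cpu at 8
28 + 8 = 36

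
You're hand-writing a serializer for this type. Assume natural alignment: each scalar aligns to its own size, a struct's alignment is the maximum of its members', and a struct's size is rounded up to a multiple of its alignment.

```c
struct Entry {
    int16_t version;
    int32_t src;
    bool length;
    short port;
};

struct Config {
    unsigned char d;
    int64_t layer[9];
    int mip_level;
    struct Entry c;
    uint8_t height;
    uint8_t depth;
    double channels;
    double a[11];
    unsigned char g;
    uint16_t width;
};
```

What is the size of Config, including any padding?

Entry: 0..2  version  (2B, 2-aligned); 2..4  -- padding (2B); 4..8  src  (4B, 4-aligned); 8..9  length  (1B, 1-aligned); 9..10  -- padding (1B); 10..12  port  (2B, 2-aligned); sizeof = 12, alignof = 4
0..1  d  (1B, 1-aligned)
1..8  -- padding (7B)
8..80  layer  (72B, 8-aligned)
80..84  mip_level  (4B, 4-aligned)
84..96  c  (12B, 4-aligned)
96..97  height  (1B, 1-aligned)
97..98  depth  (1B, 1-aligned)
98..104  -- padding (6B)
104..112  channels  (8B, 8-aligned)
112..200  a  (88B, 8-aligned)
200..201  g  (1B, 1-aligned)
201..202  -- padding (1B)
202..204  width  (2B, 2-aligned)
204..208  -- tail padding (4B)
sizeof = 208, alignof = 8

208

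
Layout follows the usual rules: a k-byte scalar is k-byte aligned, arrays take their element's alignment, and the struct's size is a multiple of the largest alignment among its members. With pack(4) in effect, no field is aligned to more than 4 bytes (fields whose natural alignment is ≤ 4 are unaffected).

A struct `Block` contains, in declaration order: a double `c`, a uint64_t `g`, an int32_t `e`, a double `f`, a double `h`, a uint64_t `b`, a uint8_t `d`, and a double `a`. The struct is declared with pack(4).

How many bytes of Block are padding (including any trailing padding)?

3

0..8  c  (8B, 4-aligned)
8..16  g  (8B, 4-aligned)
16..20  e  (4B, 4-aligned)
20..28  f  (8B, 4-aligned)
28..36  h  (8B, 4-aligned)
36..44  b  (8B, 4-aligned)
44..45  d  (1B, 1-aligned)
45..48  -- padding (3B)
48..56  a  (8B, 4-aligned)
sizeof = 56, alignof = 4
data bytes 53, size 56 → padding 3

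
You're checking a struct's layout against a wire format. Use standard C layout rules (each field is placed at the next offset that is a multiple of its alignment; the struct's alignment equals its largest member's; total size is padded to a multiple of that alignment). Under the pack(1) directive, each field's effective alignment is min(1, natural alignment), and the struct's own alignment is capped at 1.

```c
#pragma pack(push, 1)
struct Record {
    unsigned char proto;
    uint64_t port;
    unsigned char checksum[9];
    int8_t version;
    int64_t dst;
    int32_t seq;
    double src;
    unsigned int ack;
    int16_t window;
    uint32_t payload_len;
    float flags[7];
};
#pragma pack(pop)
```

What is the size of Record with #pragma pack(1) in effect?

@0: proto [1B, align 1] → 1
@1: port [8B, align 1] → 9
@9: checksum [9B, align 1] → 18
@18: version [1B, align 1] → 19
@19: dst [8B, align 1] → 27
@27: seq [4B, align 1] → 31
@31: src [8B, align 1] → 39
@39: ack [4B, align 1] → 43
@43: window [2B, align 1] → 45
@45: payload_len [4B, align 1] → 49
@49: flags [28B, align 1] → 77
size 77, align 1

77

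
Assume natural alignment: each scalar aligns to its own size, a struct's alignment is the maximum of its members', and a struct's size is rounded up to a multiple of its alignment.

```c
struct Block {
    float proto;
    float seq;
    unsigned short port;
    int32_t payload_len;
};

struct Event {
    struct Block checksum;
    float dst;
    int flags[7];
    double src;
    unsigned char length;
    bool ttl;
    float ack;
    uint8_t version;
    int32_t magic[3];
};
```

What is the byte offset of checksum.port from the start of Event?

Block: proto at 0 (size 4, align 4) → ends 4; seq at 4 (size 4, align 4) → ends 8; port at 8 (size 2, align 2) → ends 10; pad 2 to align 4 for payload_len; payload_len at 12 (size 4, align 4) → ends 16; total 16 bytes, alignment 4
checksum at 0 (size 16, align 4) → ends 16
within Block: port at 8
0 + 8 = 8

8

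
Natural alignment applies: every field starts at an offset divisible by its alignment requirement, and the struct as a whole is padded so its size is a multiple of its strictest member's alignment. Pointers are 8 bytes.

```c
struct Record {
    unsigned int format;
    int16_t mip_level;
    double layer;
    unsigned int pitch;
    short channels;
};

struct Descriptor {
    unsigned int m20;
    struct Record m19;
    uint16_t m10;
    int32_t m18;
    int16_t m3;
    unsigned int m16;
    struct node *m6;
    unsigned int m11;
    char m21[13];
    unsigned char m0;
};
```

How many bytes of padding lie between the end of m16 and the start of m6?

Record: @0: format [4B, align 4] → 4; @4: mip_level [2B, align 2] → 6; +2 pad (align 8); @8: layer [8B, align 8] → 16; @16: pitch [4B, align 4] → 20; @20: channels [2B, align 2] → 22; +2 tail pad (align 8); size 24, align 8
@0: m20 [4B, align 4] → 4
+4 pad (align 8)
@8: m19 [24B, align 8] → 32
@32: m10 [2B, align 2] → 34
+2 pad (align 4)
@36: m18 [4B, align 4] → 40
@40: m3 [2B, align 2] → 42
+2 pad (align 4)
@44: m16 [4B, align 4] → 48
@48: m6 [8B, align 8] → 56

0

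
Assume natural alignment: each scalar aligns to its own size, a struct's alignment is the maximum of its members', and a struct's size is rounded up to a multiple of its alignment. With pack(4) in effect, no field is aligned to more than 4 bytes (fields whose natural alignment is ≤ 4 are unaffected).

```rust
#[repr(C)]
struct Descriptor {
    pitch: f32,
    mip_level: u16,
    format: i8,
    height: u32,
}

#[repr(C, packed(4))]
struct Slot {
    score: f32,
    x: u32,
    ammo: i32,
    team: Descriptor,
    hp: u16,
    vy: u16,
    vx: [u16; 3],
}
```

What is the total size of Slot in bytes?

36 bytes

Descriptor: pitch at 0 (size 4, align 4) → ends 4; mip_level at 4 (size 2, align 2) → ends 6; format at 6 (size 1, align 1) → ends 7; pad 1 to align 4 for height; height at 8 (size 4, align 4) → ends 12; total 12 bytes, alignment 4
score at 0 (size 4, align 4) → ends 4
x at 4 (size 4, align 4) → ends 8
ammo at 8 (size 4, align 4) → ends 12
team at 12 (size 12, align 4) → ends 24
hp at 24 (size 2, align 2) → ends 26
vy at 26 (size 2, align 2) → ends 28
vx at 28 (size 6, align 2) → ends 34
tail pad 2 to reach multiple of 4
total 36 bytes, alignment 4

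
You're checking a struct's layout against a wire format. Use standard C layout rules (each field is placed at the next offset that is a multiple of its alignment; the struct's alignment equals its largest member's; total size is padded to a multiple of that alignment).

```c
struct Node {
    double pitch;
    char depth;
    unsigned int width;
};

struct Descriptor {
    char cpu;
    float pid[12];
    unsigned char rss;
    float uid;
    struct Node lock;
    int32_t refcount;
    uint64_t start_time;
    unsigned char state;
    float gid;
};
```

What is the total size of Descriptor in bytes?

Node: 0..8  pitch  (8B, 8-aligned); 8..9  depth  (1B, 1-aligned); 9..12  -- padding (3B); 12..16  width  (4B, 4-aligned); sizeof = 16, alignof = 8
0..1  cpu  (1B, 1-aligned)
1..4  -- padding (3B)
4..52  pid  (48B, 4-aligned)
52..53  rss  (1B, 1-aligned)
53..56  -- padding (3B)
56..60  uid  (4B, 4-aligned)
60..64  -- padding (4B)
64..80  lock  (16B, 8-aligned)
80..84  refcount  (4B, 4-aligned)
84..88  -- padding (4B)
88..96  start_time  (8B, 8-aligned)
96..97  state  (1B, 1-aligned)
97..100  -- padding (3B)
100..104  gid  (4B, 4-aligned)
sizeof = 104, alignof = 8

104 bytes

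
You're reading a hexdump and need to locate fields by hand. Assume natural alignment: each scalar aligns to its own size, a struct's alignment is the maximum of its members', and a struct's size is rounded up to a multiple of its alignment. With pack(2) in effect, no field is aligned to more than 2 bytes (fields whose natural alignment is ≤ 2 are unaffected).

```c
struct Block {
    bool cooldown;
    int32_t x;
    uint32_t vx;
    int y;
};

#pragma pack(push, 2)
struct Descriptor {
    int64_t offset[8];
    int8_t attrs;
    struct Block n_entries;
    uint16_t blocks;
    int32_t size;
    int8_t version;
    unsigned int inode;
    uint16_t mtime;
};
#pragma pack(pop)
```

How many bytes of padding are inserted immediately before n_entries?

1

Block: cooldown at 0 (size 1, align 1) → ends 1; pad 3 to align 4 for x; x at 4 (size 4, align 4) → ends 8; vx at 8 (size 4, align 4) → ends 12; y at 12 (size 4, align 4) → ends 16; total 16 bytes, alignment 4
offset at 0 (size 64, align 2) → ends 64
attrs at 64 (size 1, align 1) → ends 65
pad 1 to align 2 for n_entries
n_entries at 66 (size 16, align 2) → ends 82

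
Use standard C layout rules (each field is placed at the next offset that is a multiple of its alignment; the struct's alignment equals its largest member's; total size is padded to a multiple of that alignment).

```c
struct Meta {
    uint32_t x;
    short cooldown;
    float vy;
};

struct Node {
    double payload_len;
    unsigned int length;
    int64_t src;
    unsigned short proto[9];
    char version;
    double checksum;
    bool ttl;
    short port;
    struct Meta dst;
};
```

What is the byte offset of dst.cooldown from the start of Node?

64

Meta: x at 0 (size 4, align 4) → ends 4; cooldown at 4 (size 2, align 2) → ends 6; pad 2 to align 4 for vy; vy at 8 (size 4, align 4) → ends 12; total 12 bytes, alignment 4
payload_len at 0 (size 8, align 8) → ends 8
length at 8 (size 4, align 4) → ends 12
pad 4 to align 8 for src
src at 16 (size 8, align 8) → ends 24
proto at 24 (size 18, align 2) → ends 42
version at 42 (size 1, align 1) → ends 43
pad 5 to align 8 for checksum
checksum at 48 (size 8, align 8) → ends 56
ttl at 56 (size 1, align 1) → ends 57
pad 1 to align 2 for port
port at 58 (size 2, align 2) → ends 60
dst at 60 (size 12, align 4) → ends 72
within Meta: cooldown at 4
60 + 4 = 64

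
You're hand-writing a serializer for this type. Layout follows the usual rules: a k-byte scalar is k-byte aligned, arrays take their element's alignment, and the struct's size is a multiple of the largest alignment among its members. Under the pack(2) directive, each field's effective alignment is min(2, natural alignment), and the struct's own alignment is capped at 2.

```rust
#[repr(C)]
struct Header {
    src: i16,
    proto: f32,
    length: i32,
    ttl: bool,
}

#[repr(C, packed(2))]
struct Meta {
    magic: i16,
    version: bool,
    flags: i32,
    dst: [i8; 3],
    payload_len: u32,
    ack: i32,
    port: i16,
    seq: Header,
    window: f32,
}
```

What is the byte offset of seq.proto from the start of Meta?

Header: src at 0 (size 2, align 2) → ends 2; pad 2 to align 4 for proto; proto at 4 (size 4, align 4) → ends 8; length at 8 (size 4, align 4) → ends 12; ttl at 12 (size 1, align 1) → ends 13; tail pad 3 to reach multiple of 4; total 16 bytes, alignment 4
magic at 0 (size 2, align 2) → ends 2
version at 2 (size 1, align 1) → ends 3
pad 1 to align 2 for flags
flags at 4 (size 4, align 2) → ends 8
dst at 8 (size 3, align 1) → ends 11
pad 1 to align 2 for payload_len
payload_len at 12 (size 4, align 2) → ends 16
ack at 16 (size 4, align 2) → ends 20
port at 20 (size 2, align 2) → ends 22
seq at 22 (size 16, align 2) → ends 38
within Header: proto at 4
22 + 4 = 26

26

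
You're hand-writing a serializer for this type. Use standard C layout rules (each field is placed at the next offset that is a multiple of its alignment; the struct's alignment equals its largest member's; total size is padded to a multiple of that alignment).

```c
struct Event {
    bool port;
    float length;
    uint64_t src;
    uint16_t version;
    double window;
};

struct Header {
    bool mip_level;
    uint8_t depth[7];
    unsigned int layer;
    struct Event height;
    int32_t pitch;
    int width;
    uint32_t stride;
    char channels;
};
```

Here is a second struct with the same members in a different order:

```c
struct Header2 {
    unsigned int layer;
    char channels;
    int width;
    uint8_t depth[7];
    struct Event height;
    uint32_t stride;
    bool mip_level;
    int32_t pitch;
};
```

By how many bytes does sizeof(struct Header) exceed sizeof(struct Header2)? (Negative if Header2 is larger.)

Event: 0..1  port  (1B, 1-aligned); 1..4  -- padding (3B); 4..8  length  (4B, 4-aligned); 8..16  src  (8B, 8-aligned); 16..18  version  (2B, 2-aligned); 18..24  -- padding (6B); 24..32  window  (8B, 8-aligned); sizeof = 32, alignof = 8
0..1  mip_level  (1B, 1-aligned)
1..8  depth  (7B, 1-aligned)
8..12  layer  (4B, 4-aligned)
12..16  -- padding (4B)
16..48  height  (32B, 8-aligned)
48..52  pitch  (4B, 4-aligned)
52..56  width  (4B, 4-aligned)
56..60  stride  (4B, 4-aligned)
60..61  channels  (1B, 1-aligned)
61..64  -- tail padding (3B)
sizeof = 64, alignof = 8
— Header2 —
0..4  layer  (4B, 4-aligned)
4..5  channels  (1B, 1-aligned)
5..8  -- padding (3B)
8..12  width  (4B, 4-aligned)
12..19  depth  (7B, 1-aligned)
19..24  -- padding (5B)
24..56  height  (32B, 8-aligned)
56..60  stride  (4B, 4-aligned)
60..61  mip_level  (1B, 1-aligned)
61..64  -- padding (3B)
64..68  pitch  (4B, 4-aligned)
68..72  -- tail padding (4B)
sizeof = 72, alignof = 8
64 − 72 = -8

-8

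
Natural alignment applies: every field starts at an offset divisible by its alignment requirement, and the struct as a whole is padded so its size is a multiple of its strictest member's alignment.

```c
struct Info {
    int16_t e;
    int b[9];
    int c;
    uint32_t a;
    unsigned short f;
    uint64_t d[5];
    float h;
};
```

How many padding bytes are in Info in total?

0..2  e  (2B, 2-aligned)
2..4  -- padding (2B)
4..40  b  (36B, 4-aligned)
40..44  c  (4B, 4-aligned)
44..48  a  (4B, 4-aligned)
48..50  f  (2B, 2-aligned)
50..56  -- padding (6B)
56..96  d  (40B, 8-aligned)
96..100  h  (4B, 4-aligned)
100..104  -- tail padding (4B)
sizeof = 104, alignof = 8
data bytes 92, size 104 → padding 12

12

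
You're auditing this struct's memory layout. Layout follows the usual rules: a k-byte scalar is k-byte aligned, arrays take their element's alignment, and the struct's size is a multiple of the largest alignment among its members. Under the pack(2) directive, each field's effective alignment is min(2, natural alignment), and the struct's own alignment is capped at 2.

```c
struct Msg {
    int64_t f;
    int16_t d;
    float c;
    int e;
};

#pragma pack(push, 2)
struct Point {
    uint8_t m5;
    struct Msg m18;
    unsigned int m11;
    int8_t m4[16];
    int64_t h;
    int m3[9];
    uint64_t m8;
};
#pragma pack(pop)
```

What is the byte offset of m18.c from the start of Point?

Msg: @0: f [8B, align 8] → 8; @8: d [2B, align 2] → 10; +2 pad (align 4); @12: c [4B, align 4] → 16; @16: e [4B, align 4] → 20; +4 tail pad (align 8); size 24, align 8
@0: m5 [1B, align 1] → 1
+1 pad (align 2)
@2: m18 [24B, align 2] → 26
within Msg: c at 12
2 + 12 = 14

14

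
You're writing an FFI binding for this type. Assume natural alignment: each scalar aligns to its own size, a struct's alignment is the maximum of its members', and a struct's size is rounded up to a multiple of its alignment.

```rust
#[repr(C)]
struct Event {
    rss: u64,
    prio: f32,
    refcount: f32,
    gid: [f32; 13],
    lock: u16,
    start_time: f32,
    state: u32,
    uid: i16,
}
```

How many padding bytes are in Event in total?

8

0..8  rss  (8B, 8-aligned)
8..12  prio  (4B, 4-aligned)
12..16  refcount  (4B, 4-aligned)
16..68  gid  (52B, 4-aligned)
68..70  lock  (2B, 2-aligned)
70..72  -- padding (2B)
72..76  start_time  (4B, 4-aligned)
76..80  state  (4B, 4-aligned)
80..82  uid  (2B, 2-aligned)
82..88  -- tail padding (6B)
sizeof = 88, alignof = 8
data bytes 80, size 88 → padding 8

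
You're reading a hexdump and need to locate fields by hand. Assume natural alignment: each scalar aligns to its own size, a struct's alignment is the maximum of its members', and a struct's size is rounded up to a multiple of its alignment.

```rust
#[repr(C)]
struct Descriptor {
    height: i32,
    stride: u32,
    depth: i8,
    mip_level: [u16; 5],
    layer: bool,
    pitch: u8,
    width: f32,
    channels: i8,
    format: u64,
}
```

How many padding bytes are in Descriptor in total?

height at 0 (size 4, align 4) → ends 4
stride at 4 (size 4, align 4) → ends 8
depth at 8 (size 1, align 1) → ends 9
pad 1 to align 2 for mip_level
mip_level at 10 (size 10, align 2) → ends 20
layer at 20 (size 1, align 1) → ends 21
pitch at 21 (size 1, align 1) → ends 22
pad 2 to align 4 for width
width at 24 (size 4, align 4) → ends 28
channels at 28 (size 1, align 1) → ends 29
pad 3 to align 8 for format
format at 32 (size 8, align 8) → ends 40
total 40 bytes, alignment 8
data bytes 34, size 40 → padding 6

6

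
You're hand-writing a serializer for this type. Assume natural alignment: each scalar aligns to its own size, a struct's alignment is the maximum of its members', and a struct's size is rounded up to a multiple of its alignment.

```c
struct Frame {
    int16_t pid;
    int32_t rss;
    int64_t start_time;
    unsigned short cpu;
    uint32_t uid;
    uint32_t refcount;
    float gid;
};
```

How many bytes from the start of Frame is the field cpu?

@0: pid [2B, align 2] → 2
+2 pad (align 4)
@4: rss [4B, align 4] → 8
@8: start_time [8B, align 8] → 16
@16: cpu [2B, align 2] → 18

16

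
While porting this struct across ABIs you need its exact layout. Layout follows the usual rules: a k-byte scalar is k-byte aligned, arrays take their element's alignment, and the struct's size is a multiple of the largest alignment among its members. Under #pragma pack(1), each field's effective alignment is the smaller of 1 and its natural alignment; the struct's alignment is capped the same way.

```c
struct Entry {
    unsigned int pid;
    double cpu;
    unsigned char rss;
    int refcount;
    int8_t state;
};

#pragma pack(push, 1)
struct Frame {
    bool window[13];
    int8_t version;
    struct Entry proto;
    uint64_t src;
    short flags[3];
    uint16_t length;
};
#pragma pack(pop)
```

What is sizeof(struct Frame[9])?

Entry: @0: pid [4B, align 4] → 4; +4 pad (align 8); @8: cpu [8B, align 8] → 16; @16: rss [1B, align 1] → 17; +3 pad (align 4); @20: refcount [4B, align 4] → 24; @24: state [1B, align 1] → 25; +7 tail pad (align 8); size 32, align 8
@0: window [13B, align 1] → 13
@13: version [1B, align 1] → 14
@14: proto [32B, align 1] → 46
@46: src [8B, align 1] → 54
@54: flags [6B, align 1] → 60
@60: length [2B, align 1] → 62
size 62, align 1
array of 9: 9 × 62 = 558

558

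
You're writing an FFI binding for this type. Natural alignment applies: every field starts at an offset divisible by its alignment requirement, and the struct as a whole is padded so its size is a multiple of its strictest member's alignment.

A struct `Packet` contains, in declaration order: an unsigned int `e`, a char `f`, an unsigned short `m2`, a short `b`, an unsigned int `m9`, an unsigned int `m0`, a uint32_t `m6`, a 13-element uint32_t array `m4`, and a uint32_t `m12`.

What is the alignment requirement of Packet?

member alignments: e=4, f=1, m2=2, b=2, m9=4, m0=4, m6=4, m4=4, m12=4
max = 4

4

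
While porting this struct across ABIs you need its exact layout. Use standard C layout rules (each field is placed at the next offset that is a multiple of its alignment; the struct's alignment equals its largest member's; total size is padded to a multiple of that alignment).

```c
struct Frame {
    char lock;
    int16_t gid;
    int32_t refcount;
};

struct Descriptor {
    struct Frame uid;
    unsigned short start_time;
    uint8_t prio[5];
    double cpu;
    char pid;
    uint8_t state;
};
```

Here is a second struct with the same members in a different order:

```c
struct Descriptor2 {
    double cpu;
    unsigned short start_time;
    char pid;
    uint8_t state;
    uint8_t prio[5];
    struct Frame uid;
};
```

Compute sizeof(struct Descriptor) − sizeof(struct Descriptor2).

0

Frame: 0..1  lock  (1B, 1-aligned); 1..2  -- padding (1B); 2..4  gid  (2B, 2-aligned); 4..8  refcount  (4B, 4-aligned); sizeof = 8, alignof = 4
0..8  uid  (8B, 4-aligned)
8..10  start_time  (2B, 2-aligned)
10..15  prio  (5B, 1-aligned)
15..16  -- padding (1B)
16..24  cpu  (8B, 8-aligned)
24..25  pid  (1B, 1-aligned)
25..26  state  (1B, 1-aligned)
26..32  -- tail padding (6B)
sizeof = 32, alignof = 8
— Descriptor2 —
0..8  cpu  (8B, 8-aligned)
8..10  start_time  (2B, 2-aligned)
10..11  pid  (1B, 1-aligned)
11..12  state  (1B, 1-aligned)
12..17  prio  (5B, 1-aligned)
17..20  -- padding (3B)
20..28  uid  (8B, 4-aligned)
28..32  -- tail padding (4B)
sizeof = 32, alignof = 8
32 − 32 = 0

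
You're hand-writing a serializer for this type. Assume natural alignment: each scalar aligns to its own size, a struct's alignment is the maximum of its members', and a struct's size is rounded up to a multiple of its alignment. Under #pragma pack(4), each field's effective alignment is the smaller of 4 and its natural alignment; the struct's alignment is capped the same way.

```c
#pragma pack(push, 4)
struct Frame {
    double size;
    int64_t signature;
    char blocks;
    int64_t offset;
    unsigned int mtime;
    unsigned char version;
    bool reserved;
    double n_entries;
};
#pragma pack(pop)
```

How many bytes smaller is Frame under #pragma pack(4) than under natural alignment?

4

natural layout:
  @0: size [8B, align 8] → 8
  @8: signature [8B, align 8] → 16
  @16: blocks [1B, align 1] → 17
  +7 pad (align 8)
  @24: offset [8B, align 8] → 32
  @32: mtime [4B, align 4] → 36
  @36: version [1B, align 1] → 37
  @37: reserved [1B, align 1] → 38
  +2 pad (align 8)
  @40: n_entries [8B, align 8] → 48
  size 48, align 8
packed(4) layout:
  @0: size [8B, align 4] → 8
  @8: signature [8B, align 4] → 16
  @16: blocks [1B, align 1] → 17
  +3 pad (align 4)
  @20: offset [8B, align 4] → 28
  @28: mtime [4B, align 4] → 32
  @32: version [1B, align 1] → 33
  @33: reserved [1B, align 1] → 34
  +2 pad (align 4)
  @36: n_entries [8B, align 4] → 44
  size 44, align 4
48 − 44 = 4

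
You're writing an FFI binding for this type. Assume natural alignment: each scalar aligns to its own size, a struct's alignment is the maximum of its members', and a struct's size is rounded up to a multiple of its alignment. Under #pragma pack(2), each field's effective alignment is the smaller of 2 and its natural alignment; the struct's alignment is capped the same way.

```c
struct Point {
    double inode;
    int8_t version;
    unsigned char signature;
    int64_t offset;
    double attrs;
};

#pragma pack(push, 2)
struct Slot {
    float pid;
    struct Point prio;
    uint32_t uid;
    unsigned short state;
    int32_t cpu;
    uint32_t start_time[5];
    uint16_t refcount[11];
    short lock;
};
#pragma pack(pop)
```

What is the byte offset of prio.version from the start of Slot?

12

Point: 0..8  inode  (8B, 8-aligned); 8..9  version  (1B, 1-aligned); 9..10  signature  (1B, 1-aligned); 10..16  -- padding (6B); 16..24  offset  (8B, 8-aligned); 24..32  attrs  (8B, 8-aligned); sizeof = 32, alignof = 8
0..4  pid  (4B, 2-aligned)
4..36  prio  (32B, 2-aligned)
within Point: version at 8
4 + 8 = 12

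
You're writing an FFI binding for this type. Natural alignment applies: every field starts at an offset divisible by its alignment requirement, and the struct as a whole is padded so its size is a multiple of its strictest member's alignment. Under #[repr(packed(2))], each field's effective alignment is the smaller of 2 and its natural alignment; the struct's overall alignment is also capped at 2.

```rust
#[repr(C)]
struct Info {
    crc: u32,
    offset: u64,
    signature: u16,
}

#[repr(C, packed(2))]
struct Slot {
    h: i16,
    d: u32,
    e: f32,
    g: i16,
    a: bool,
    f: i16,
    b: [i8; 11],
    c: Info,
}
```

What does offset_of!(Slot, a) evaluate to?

Info: 0..4  crc  (4B, 4-aligned); 4..8  -- padding (4B); 8..16  offset  (8B, 8-aligned); 16..18  signature  (2B, 2-aligned); 18..24  -- tail padding (6B); sizeof = 24, alignof = 8
0..2  h  (2B, 2-aligned)
2..6  d  (4B, 2-aligned)
6..10  e  (4B, 2-aligned)
10..12  g  (2B, 2-aligned)
12..13  a  (1B, 1-aligned)

12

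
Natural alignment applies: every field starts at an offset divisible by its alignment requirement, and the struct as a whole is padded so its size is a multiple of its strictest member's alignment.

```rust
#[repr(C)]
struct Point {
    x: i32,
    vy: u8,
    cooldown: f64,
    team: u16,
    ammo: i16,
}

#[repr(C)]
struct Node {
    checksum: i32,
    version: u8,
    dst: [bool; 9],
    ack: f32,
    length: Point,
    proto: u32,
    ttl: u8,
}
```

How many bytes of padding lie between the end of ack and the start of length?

Point: 0..4  x  (4B, 4-aligned); 4..5  vy  (1B, 1-aligned); 5..8  -- padding (3B); 8..16  cooldown  (8B, 8-aligned); 16..18  team  (2B, 2-aligned); 18..20  ammo  (2B, 2-aligned); 20..24  -- tail padding (4B); sizeof = 24, alignof = 8
0..4  checksum  (4B, 4-aligned)
4..5  version  (1B, 1-aligned)
5..14  dst  (9B, 1-aligned)
14..16  -- padding (2B)
16..20  ack  (4B, 4-aligned)
20..24  -- padding (4B)
24..48  length  (24B, 8-aligned)

4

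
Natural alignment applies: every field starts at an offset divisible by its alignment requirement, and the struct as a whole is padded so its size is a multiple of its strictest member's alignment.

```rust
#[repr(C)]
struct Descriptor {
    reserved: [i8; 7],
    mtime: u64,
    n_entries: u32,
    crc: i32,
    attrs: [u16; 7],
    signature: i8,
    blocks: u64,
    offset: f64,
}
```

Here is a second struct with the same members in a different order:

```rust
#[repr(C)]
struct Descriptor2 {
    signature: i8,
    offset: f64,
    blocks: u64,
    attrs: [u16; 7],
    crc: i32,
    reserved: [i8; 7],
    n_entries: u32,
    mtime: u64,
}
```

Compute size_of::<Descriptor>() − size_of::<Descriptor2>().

-8

0..7  reserved  (7B, 1-aligned)
7..8  -- padding (1B)
8..16  mtime  (8B, 8-aligned)
16..20  n_entries  (4B, 4-aligned)
20..24  crc  (4B, 4-aligned)
24..38  attrs  (14B, 2-aligned)
38..39  signature  (1B, 1-aligned)
39..40  -- padding (1B)
40..48  blocks  (8B, 8-aligned)
48..56  offset  (8B, 8-aligned)
sizeof = 56, alignof = 8
— Descriptor2 —
0..1  signature  (1B, 1-aligned)
1..8  -- padding (7B)
8..16  offset  (8B, 8-aligned)
16..24  blocks  (8B, 8-aligned)
24..38  attrs  (14B, 2-aligned)
38..40  -- padding (2B)
40..44  crc  (4B, 4-aligned)
44..51  reserved  (7B, 1-aligned)
51..52  -- padding (1B)
52..56  n_entries  (4B, 4-aligned)
56..64  mtime  (8B, 8-aligned)
sizeof = 64, alignof = 8
56 − 64 = -8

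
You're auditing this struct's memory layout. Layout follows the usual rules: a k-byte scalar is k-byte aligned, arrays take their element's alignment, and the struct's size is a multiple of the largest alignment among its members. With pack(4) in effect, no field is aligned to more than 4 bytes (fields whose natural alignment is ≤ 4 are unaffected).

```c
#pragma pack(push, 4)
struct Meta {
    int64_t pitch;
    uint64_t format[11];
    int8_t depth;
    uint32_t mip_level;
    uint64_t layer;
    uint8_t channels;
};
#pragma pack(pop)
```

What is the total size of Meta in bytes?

116 bytes

pitch at 0 (size 8, align 4) → ends 8
format at 8 (size 88, align 4) → ends 96
depth at 96 (size 1, align 1) → ends 97
pad 3 to align 4 for mip_level
mip_level at 100 (size 4, align 4) → ends 104
layer at 104 (size 8, align 4) → ends 112
channels at 112 (size 1, align 1) → ends 113
tail pad 3 to reach multiple of 4
total 116 bytes, alignment 4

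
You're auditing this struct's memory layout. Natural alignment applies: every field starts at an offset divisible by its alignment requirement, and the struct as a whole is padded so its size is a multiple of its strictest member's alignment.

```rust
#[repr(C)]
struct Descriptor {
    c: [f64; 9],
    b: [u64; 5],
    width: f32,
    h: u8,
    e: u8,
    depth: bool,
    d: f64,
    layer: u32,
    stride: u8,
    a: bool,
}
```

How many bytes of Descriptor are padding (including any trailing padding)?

c at 0 (size 72, align 8) → ends 72
b at 72 (size 40, align 8) → ends 112
width at 112 (size 4, align 4) → ends 116
h at 116 (size 1, align 1) → ends 117
e at 117 (size 1, align 1) → ends 118
depth at 118 (size 1, align 1) → ends 119
pad 1 to align 8 for d
d at 120 (size 8, align 8) → ends 128
layer at 128 (size 4, align 4) → ends 132
stride at 132 (size 1, align 1) → ends 133
a at 133 (size 1, align 1) → ends 134
tail pad 2 to reach multiple of 8
total 136 bytes, alignment 8
data bytes 133, size 136 → padding 3

3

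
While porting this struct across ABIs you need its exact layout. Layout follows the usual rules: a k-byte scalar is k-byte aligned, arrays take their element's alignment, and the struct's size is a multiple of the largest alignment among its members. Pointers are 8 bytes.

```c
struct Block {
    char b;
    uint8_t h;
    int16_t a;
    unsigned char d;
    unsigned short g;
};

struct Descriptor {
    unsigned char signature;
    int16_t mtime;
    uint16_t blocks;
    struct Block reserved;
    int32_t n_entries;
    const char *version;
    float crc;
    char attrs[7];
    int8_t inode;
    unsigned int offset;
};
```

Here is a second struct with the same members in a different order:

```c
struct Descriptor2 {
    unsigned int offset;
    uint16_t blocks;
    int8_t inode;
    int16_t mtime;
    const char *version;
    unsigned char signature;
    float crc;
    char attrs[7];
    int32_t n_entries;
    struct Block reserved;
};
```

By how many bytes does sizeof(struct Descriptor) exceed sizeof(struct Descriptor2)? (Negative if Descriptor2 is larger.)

Block: @0: b [1B, align 1] → 1; @1: h [1B, align 1] → 2; @2: a [2B, align 2] → 4; @4: d [1B, align 1] → 5; +1 pad (align 2); @6: g [2B, align 2] → 8; size 8, align 2
@0: signature [1B, align 1] → 1
+1 pad (align 2)
@2: mtime [2B, align 2] → 4
@4: blocks [2B, align 2] → 6
@6: reserved [8B, align 2] → 14
+2 pad (align 4)
@16: n_entries [4B, align 4] → 20
+4 pad (align 8)
@24: version [8B, align 8] → 32
@32: crc [4B, align 4] → 36
@36: attrs [7B, align 1] → 43
@43: inode [1B, align 1] → 44
@44: offset [4B, align 4] → 48
size 48, align 8
— Descriptor2 —
@0: offset [4B, align 4] → 4
@4: blocks [2B, align 2] → 6
@6: inode [1B, align 1] → 7
+1 pad (align 2)
@8: mtime [2B, align 2] → 10
+6 pad (align 8)
@16: version [8B, align 8] → 24
@24: signature [1B, align 1] → 25
+3 pad (align 4)
@28: crc [4B, align 4] → 32
@32: attrs [7B, align 1] → 39
+1 pad (align 4)
@40: n_entries [4B, align 4] → 44
@44: reserved [8B, align 2] → 52
+4 tail pad (align 8)
size 56, align 8
48 − 56 = -8

-8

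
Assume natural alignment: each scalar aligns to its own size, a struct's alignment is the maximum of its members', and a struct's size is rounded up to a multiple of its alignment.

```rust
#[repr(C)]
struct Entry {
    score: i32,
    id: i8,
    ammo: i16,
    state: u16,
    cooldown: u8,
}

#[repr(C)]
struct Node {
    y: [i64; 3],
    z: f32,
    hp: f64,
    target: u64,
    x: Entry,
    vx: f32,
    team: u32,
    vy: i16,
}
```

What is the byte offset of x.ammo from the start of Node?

Entry: @0: score [4B, align 4] → 4; @4: id [1B, align 1] → 5; +1 pad (align 2); @6: ammo [2B, align 2] → 8; @8: state [2B, align 2] → 10; @10: cooldown [1B, align 1] → 11; +1 tail pad (align 4); size 12, align 4
@0: y [24B, align 8] → 24
@24: z [4B, align 4] → 28
+4 pad (align 8)
@32: hp [8B, align 8] → 40
@40: target [8B, align 8] → 48
@48: x [12B, align 4] → 60
within Entry: ammo at 6
48 + 6 = 54

54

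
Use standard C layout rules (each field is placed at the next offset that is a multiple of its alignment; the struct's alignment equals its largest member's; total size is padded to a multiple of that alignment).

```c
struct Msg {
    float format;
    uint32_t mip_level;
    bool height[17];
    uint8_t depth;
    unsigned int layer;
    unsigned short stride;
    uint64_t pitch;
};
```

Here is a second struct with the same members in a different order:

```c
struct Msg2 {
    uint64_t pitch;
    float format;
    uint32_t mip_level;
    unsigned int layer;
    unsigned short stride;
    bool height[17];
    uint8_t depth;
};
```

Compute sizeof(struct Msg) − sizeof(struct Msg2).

0..4  format  (4B, 4-aligned)
4..8  mip_level  (4B, 4-aligned)
8..25  height  (17B, 1-aligned)
25..26  depth  (1B, 1-aligned)
26..28  -- padding (2B)
28..32  layer  (4B, 4-aligned)
32..34  stride  (2B, 2-aligned)
34..40  -- padding (6B)
40..48  pitch  (8B, 8-aligned)
sizeof = 48, alignof = 8
— Msg2 —
0..8  pitch  (8B, 8-aligned)
8..12  format  (4B, 4-aligned)
12..16  mip_level  (4B, 4-aligned)
16..20  layer  (4B, 4-aligned)
20..22  stride  (2B, 2-aligned)
22..39  height  (17B, 1-aligned)
39..40  depth  (1B, 1-aligned)
sizeof = 40, alignof = 8
48 − 40 = 8

8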